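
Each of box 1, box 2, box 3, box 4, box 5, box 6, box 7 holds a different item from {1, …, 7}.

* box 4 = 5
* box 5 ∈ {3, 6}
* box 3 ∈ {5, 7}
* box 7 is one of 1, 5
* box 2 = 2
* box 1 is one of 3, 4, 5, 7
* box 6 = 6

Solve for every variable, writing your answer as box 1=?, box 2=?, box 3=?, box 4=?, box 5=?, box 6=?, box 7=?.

box 2 has just one choice, so box 2 = 2.
box 4 has just one choice, so box 4 = 5. So box 1, box 3, box 7 can't be 5.
box 6 has just one choice, so box 6 = 6. Remove 6 from box 5.
box 7's domain is down to {1}, so box 7 = 1.
box 3's domain is down to {7}, so box 3 = 7. Strike 7 from box 1.
That leaves box 5 = 3. So box 1 can't be 3.
box 1 has just one choice, so box 1 = 4.

box 1=4, box 2=2, box 3=7, box 4=5, box 5=3, box 6=6, box 7=1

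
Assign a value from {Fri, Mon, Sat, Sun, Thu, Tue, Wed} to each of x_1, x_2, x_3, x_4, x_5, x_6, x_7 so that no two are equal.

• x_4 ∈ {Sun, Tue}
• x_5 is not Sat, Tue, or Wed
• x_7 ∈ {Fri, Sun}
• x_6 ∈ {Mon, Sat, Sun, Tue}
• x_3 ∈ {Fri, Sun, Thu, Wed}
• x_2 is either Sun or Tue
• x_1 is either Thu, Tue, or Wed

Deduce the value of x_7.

Fri

The 7 variables together cover exactly {Fri, Mon, Sat, Sun, Thu, Tue, Wed} — 7 values for 7 variables — and Sat appears only in x_6's list, so x_6 = Sat.
Among the 6 still-open variables, Mon fits only x_5 (and all 6 values in {Fri, Mon, Sun, Thu, Tue, Wed} must be used), so x_5 = Mon.
The 2 variables x_2 and x_4 are confined to {Sun, Tue}, which locks those values in; drop them from x_1, x_3, x_7.
So x_7 = Fri.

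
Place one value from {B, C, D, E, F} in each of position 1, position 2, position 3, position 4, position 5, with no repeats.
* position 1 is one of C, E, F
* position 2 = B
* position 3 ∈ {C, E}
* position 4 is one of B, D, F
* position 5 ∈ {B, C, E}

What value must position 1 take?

position 2 has just one choice, so position 2 = B. So position 4, position 5 can't be B.
The 4 still-open variables together cover exactly {C, D, E, F} — 4 values for 4 variables — and D appears only in position 4's list, so position 4 = D.
Among the 3 still-open variables, F fits only position 1 (and all 3 values in {C, E, F} must be used), so position 1 = F.

F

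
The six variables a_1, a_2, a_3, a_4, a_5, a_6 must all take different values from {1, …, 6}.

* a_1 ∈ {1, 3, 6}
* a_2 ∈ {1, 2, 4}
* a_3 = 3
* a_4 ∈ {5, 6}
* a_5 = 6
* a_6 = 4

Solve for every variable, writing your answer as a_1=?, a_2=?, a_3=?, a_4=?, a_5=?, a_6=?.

a_3 has just one choice, so a_3 = 3. Strike 3 from a_1.
a_5 has just one choice, so a_5 = 6. Strike 6 from a_1, a_4.
a_6's domain is down to {4}, so a_6 = 4. Remove 4 from a_2.
a_1's domain is down to {1}, so a_1 = 1. Eliminate 1 elsewhere: a_2.
a_2 has just one choice, so a_2 = 2.
a_4 must be 5 (only option left).

a_1=1, a_2=2, a_3=3, a_4=5, a_5=6, a_6=4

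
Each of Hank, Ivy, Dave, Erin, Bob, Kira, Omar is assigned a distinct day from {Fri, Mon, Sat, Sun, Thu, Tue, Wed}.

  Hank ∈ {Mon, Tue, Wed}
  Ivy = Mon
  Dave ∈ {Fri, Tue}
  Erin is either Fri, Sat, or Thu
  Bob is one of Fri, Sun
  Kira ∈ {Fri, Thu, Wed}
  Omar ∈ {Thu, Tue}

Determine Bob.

Ivy has just one choice, so Ivy = Mon. Remove Mon from Hank.
The 6 still-open variables draw from only 6 values {Fri, Sat, Sun, Thu, Tue, Wed}, so each is used; only Erin can be Sat, hence Erin = Sat.
The 5 still-open variables together cover exactly {Fri, Sun, Thu, Tue, Wed} — 5 values for 5 variables — and Sun appears only in Bob's list, so Bob = Sun.

Sun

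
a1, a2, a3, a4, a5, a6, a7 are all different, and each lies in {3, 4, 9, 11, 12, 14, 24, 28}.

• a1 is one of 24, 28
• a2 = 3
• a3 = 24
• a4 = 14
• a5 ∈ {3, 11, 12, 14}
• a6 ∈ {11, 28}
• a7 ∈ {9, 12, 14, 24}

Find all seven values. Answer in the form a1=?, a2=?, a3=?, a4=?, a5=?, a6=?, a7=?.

a2's domain is down to {3}, so a2 = 3. So a5 can't be 3.
That leaves a3 = 24. Strike 24 from a1, a7.
a4 has just one choice, so a4 = 14. Eliminate 14 elsewhere: a5, a7.
That leaves a1 = 28. Strike 28 from a6.
That leaves a6 = 11. So a5 can't be 11.
a5 must be 12 (only option left). Remove 12 from a7.
a7 must be 9 (only option left).

a1=28, a2=3, a3=24, a4=14, a5=12, a6=11, a7=9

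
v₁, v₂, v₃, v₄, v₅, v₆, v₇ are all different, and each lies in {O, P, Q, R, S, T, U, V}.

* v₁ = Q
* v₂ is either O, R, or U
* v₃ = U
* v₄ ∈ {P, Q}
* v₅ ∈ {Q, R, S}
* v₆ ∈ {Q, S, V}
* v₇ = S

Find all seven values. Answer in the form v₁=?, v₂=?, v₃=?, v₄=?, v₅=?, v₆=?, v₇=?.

v₁ has just one choice, so v₁ = Q. Strike Q from v₄, v₅, v₆.
That leaves v₃ = U. Remove U from v₂.
That leaves v₄ = P.
v₇ must be S (only option left). So v₅, v₆ can't be S.
v₅'s domain is down to {R}, so v₅ = R. Strike R from v₂.
v₆'s domain is down to {V}, so v₆ = V.
v₂ has just one choice, so v₂ = O.

v₁=Q, v₂=O, v₃=U, v₄=P, v₅=R, v₆=V, v₇=S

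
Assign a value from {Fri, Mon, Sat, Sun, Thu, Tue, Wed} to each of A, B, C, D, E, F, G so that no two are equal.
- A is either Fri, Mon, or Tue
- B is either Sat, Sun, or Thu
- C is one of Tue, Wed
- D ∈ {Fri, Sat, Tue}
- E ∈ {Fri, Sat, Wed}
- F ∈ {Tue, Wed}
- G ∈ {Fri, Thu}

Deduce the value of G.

Thu

The 7 variables draw from only 7 values {Fri, Mon, Sat, Sun, Thu, Tue, Wed}, so each is used; only A can be Mon, hence A = Mon.
Among the 6 still-open variables, Sun fits only B (and all 6 values in {Fri, Sat, Sun, Thu, Tue, Wed} must be used), so B = Sun.
The 5 still-open variables draw from only 5 values {Fri, Sat, Thu, Tue, Wed}, so each is used; only G can be Thu, hence G = Thu.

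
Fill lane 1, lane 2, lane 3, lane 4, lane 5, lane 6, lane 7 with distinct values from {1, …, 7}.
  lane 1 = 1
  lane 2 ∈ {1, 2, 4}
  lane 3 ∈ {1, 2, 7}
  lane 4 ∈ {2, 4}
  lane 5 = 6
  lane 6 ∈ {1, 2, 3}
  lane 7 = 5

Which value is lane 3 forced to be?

lane 1 must be 1 (only option left). Remove 1 from lane 2, lane 3, lane 6.
lane 5 has just one choice, so lane 5 = 6.
That leaves lane 7 = 5.
The 4 still-open variables together cover exactly {2, 3, 4, 7} — 4 values for 4 variables — and 3 appears only in lane 6's list, so lane 6 = 3.
The 3 still-open variables draw from only 3 values {2, 4, 7}, so each is used; only lane 3 can be 7, hence lane 3 = 7.

7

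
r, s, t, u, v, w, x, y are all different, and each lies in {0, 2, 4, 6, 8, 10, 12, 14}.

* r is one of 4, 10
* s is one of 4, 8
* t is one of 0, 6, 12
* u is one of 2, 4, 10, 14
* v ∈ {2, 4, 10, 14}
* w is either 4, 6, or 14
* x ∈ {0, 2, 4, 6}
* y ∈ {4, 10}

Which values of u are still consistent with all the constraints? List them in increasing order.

2, 14

The 8 variables draw from only 8 values {0, 2, 4, 6, 8, 10, 12, 14}, so each is used; only s can be 8, hence s = 8.
The 7 still-open variables together cover exactly {0, 2, 4, 6, 10, 12, 14} — 7 values for 7 variables — and 12 appears only in t's list, so t = 12.
The 6 still-open variables draw from only 6 values {0, 2, 4, 6, 10, 14}, so each is used; only x can be 0, hence x = 0.
Among the 5 still-open variables, 6 fits only w (and all 5 values in {2, 4, 6, 10, 14} must be used), so w = 6.
r and y between them cover only {4, 10} — a naked pair. Remove those values from u, v.
No further eliminations apply; u can still be any of 2, 14.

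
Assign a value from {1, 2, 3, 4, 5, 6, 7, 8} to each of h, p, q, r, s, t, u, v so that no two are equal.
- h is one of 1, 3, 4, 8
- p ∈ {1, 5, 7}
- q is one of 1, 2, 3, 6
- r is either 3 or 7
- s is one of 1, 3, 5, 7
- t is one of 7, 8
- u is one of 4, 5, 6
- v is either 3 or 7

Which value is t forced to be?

The 8 variables together cover exactly {1, 2, 3, 4, 5, 6, 7, 8} — 8 values for 8 variables — and 2 appears only in q's list, so q = 2.
The 7 still-open variables together cover exactly {1, 3, 4, 5, 6, 7, 8} — 7 values for 7 variables — and 6 appears only in u's list, so u = 6.
The 6 still-open variables draw from only 6 values {1, 3, 4, 5, 7, 8}, so each is used; only h can be 4, hence h = 4.
Among the 5 still-open variables, 8 fits only t (and all 5 values in {1, 3, 5, 7, 8} must be used), so t = 8.

8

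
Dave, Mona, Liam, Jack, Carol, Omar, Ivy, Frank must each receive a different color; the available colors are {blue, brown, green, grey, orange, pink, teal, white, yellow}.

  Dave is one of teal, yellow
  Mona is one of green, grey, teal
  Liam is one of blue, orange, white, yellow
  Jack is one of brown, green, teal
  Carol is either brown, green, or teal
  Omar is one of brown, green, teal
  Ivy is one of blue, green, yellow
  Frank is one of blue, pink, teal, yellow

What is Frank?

pink

Jack, Carol, Omar share exactly the 3 values {brown, green, teal}; by pigeonhole those values go to them, so strike brown, green, teal from Dave, Mona, Ivy, Frank.
That leaves Dave = yellow. Eliminate yellow elsewhere: Liam, Ivy, Frank.
That leaves Mona = grey.
That leaves Ivy = blue. So Liam, Frank can't be blue.
So Frank = pink.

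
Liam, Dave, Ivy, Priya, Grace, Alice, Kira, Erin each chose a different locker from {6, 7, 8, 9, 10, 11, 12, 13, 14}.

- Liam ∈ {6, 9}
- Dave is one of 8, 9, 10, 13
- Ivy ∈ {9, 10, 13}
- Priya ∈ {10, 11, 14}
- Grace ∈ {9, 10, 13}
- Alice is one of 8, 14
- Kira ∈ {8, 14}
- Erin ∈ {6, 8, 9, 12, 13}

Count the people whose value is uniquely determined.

3

The 8 variables draw from only 8 values {6, 8, 9, 10, 11, 12, 13, 14}, so each is used; only Priya can be 11, hence Priya = 11.
The 7 still-open variables draw from only 7 values {6, 8, 9, 10, 12, 13, 14}, so each is used; only Erin can be 12, hence Erin = 12.
The 6 still-open variables together cover exactly {6, 8, 9, 10, 13, 14} — 6 values for 6 variables — and 6 appears only in Liam's list, so Liam = 6.
Alice and Kira between them cover only {8, 14} — a naked pair. Remove those values from Dave.
Determined: Liam=6, Priya=11, Erin=12. The other people each still have more than one consistent value. That makes 3.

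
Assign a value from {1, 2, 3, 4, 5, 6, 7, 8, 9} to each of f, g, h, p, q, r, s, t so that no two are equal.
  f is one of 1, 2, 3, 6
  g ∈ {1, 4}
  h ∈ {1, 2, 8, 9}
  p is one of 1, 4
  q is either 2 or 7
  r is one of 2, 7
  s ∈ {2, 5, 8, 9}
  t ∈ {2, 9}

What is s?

5

g and p share exactly the 2 values {1, 4}; by pigeonhole those values go to them, so strike 1, 4 from f, h.
q and r share exactly the 2 values {2, 7}; by pigeonhole those values go to them, so strike 2, 7 from f, h, s, t.
t must be 9 (only option left). Remove 9 from h, s.
h's domain is down to {8}, so h = 8. Remove 8 from s.
So s = 5.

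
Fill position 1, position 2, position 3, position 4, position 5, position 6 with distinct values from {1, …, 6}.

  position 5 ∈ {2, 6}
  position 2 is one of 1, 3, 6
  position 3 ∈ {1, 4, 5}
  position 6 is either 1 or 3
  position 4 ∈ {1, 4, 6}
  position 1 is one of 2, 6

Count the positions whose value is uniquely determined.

Among the 6 variables, 5 fits only position 3 (and all 6 values in {1, 2, 3, 4, 5, 6} must be used), so position 3 = 5.
The 5 still-open variables together cover exactly {1, 2, 3, 4, 6} — 5 values for 5 variables — and 4 appears only in position 4's list, so position 4 = 4.
position 1 and position 5 share exactly the 2 values {2, 6}; by pigeonhole those values go to them, so strike 2, 6 from position 2.
Determined: position 3=5, position 4=4. The other positions each still have more than one consistent value. That makes 2.

2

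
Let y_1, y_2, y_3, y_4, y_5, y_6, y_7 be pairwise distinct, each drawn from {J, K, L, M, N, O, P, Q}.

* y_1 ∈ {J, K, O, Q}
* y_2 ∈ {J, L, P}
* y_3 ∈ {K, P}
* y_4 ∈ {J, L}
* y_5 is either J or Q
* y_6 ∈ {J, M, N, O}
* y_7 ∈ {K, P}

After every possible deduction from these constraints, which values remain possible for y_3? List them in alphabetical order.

y_3 and y_7 share exactly the 2 values {K, P}; by pigeonhole those values go to them, so strike K, P from y_1, y_2.
The 2 variables y_2 and y_4 are confined to {J, L}, which locks those values in; drop them from y_1, y_5, y_6.
y_5 must be Q (only option left). Eliminate Q elsewhere: y_1.
y_1 has just one choice, so y_1 = O. So y_6 can't be O.
No further eliminations apply; y_3 can still be any of K, P.

K, P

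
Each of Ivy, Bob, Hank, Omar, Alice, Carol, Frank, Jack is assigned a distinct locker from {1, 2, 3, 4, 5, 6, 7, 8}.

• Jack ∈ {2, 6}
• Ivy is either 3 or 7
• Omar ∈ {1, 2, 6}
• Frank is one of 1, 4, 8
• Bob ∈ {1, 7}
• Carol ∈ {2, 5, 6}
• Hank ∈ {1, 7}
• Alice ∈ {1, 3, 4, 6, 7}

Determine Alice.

Among the 8 variables, 5 fits only Carol (and all 8 values in {1, 2, 3, 4, 5, 6, 7, 8} must be used), so Carol = 5.
The 7 still-open variables draw from only 7 values {1, 2, 3, 4, 6, 7, 8}, so each is used; only Frank can be 8, hence Frank = 8.
The 6 still-open variables together cover exactly {1, 2, 3, 4, 6, 7} — 6 values for 6 variables — and 4 appears only in Alice's list, so Alice = 4.

4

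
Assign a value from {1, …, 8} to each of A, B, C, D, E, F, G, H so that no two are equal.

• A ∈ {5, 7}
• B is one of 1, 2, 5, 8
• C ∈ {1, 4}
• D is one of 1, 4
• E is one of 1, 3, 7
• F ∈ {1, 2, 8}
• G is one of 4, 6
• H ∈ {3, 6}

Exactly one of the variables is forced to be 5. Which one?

C and D between them cover only {1, 4} — a naked pair. Remove those values from B, E, F, G.
G must be 6 (only option left). So H can't be 6.
H must be 3 (only option left). Eliminate 3 elsewhere: E.
E must be 7 (only option left). Remove 7 from A.
So 5 goes to A.

A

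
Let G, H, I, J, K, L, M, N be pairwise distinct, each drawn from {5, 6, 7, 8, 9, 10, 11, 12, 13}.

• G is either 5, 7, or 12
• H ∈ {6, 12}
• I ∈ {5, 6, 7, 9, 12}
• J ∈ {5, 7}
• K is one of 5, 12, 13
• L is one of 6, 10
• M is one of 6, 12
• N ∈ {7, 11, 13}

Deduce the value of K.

The 8 variables draw from only 8 values {5, 6, 7, 9, 10, 11, 12, 13}, so each is used; only I can be 9, hence I = 9.
The 7 still-open variables draw from only 7 values {5, 6, 7, 10, 11, 12, 13}, so each is used; only L can be 10, hence L = 10.
Among the 6 still-open variables, 11 fits only N (and all 6 values in {5, 6, 7, 11, 12, 13} must be used), so N = 11.
Among the 5 still-open variables, 13 fits only K (and all 5 values in {5, 6, 7, 12, 13} must be used), so K = 13.

13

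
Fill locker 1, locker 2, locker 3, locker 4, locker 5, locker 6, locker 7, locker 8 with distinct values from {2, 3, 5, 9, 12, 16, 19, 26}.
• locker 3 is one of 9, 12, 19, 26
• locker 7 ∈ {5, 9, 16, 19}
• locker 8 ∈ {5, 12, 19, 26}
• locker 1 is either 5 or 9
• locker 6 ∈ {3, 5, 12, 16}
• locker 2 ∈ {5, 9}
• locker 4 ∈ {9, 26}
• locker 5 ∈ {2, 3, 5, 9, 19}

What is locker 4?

The 8 variables together cover exactly {2, 3, 5, 9, 12, 16, 19, 26} — 8 values for 8 variables — and 2 appears only in locker 5's list, so locker 5 = 2.
The 7 still-open variables draw from only 7 values {3, 5, 9, 12, 16, 19, 26}, so each is used; only locker 6 can be 3, hence locker 6 = 3.
The 6 still-open variables draw from only 6 values {5, 9, 12, 16, 19, 26}, so each is used; only locker 7 can be 16, hence locker 7 = 16.
locker 1 and locker 2 share exactly the 2 values {5, 9}; by pigeonhole those values go to them, so strike 5, 9 from locker 3, locker 4, locker 8.
So locker 4 = 26.

26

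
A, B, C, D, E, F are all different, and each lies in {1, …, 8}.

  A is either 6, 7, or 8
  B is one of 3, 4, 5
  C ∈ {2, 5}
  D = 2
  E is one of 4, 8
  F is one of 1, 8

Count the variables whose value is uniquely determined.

2

D has just one choice, so D = 2. Eliminate 2 elsewhere: C.
C has just one choice, so C = 5. Eliminate 5 elsewhere: B.
Determined: C=5, D=2. The other variables each still have more than one consistent value. That makes 2.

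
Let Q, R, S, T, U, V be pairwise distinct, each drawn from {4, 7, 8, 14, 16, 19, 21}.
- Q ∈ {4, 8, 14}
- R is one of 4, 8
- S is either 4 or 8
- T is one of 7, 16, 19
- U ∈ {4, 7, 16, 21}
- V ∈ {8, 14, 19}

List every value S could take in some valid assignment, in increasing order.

4, 8

The 2 variables R and S are confined to {4, 8}, which locks those values in; drop them from Q, U, V.
Q has just one choice, so Q = 14. Eliminate 14 elsewhere: V.
V has just one choice, so V = 19. So T can't be 19.
No further eliminations apply; S can still be any of 4, 8.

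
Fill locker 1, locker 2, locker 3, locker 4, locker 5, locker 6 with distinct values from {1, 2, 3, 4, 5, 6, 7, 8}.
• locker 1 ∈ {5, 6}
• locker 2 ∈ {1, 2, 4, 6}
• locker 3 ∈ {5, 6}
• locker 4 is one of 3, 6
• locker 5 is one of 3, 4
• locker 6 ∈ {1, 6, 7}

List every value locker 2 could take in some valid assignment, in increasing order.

1, 2

The 2 variables locker 1 and locker 3 are confined to {5, 6}, which locks those values in; drop them from locker 2, locker 4, locker 6.
locker 4 must be 3 (only option left). Remove 3 from locker 5.
locker 5's domain is down to {4}, so locker 5 = 4. So locker 2 can't be 4.
No further eliminations apply; locker 2 can still be any of 1, 2.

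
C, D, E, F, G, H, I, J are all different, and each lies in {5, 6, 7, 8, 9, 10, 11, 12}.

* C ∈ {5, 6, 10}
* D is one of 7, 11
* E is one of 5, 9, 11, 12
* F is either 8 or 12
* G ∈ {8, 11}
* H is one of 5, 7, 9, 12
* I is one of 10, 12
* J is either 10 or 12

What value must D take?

7

The 8 variables together cover exactly {5, 6, 7, 8, 9, 10, 11, 12} — 8 values for 8 variables — and 6 appears only in C's list, so C = 6.
I and J between them cover only {10, 12} — a naked pair. Remove those values from E, F, H.
That leaves F = 8. So G can't be 8.
G must be 11 (only option left). So D, E can't be 11.
So D = 7.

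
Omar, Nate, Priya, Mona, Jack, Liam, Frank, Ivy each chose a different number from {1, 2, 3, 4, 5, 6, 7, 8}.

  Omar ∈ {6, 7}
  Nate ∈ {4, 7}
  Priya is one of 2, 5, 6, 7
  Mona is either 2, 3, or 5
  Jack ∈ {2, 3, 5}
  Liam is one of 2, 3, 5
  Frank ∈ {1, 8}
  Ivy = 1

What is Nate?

Ivy has just one choice, so Ivy = 1. Strike 1 from Frank.
Frank has just one choice, so Frank = 8.
Among the 6 still-open variables, 4 fits only Nate (and all 6 values in {2, 3, 4, 5, 6, 7} must be used), so Nate = 4.

4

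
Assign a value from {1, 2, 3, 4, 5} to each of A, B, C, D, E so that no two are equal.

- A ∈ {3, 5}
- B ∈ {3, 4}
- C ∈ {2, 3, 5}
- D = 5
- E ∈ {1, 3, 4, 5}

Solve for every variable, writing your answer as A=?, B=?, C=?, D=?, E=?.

D must be 5 (only option left). Eliminate 5 elsewhere: A, C, E.
A's domain is down to {3}, so A = 3. Remove 3 from B, C, E.
That leaves B = 4. Remove 4 from E.
C must be 2 (only option left).
E's domain is down to {1}, so E = 1.

A=3, B=4, C=2, D=5, E=1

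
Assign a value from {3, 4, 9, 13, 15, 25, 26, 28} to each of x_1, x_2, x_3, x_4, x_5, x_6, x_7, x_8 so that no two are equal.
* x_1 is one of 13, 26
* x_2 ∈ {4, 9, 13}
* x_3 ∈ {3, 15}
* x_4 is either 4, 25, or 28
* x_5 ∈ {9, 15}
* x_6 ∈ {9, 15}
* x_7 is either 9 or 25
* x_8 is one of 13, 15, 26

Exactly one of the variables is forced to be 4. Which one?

The 8 variables draw from only 8 values {3, 4, 9, 13, 15, 25, 26, 28}, so each is used; only x_3 can be 3, hence x_3 = 3.
The 7 still-open variables together cover exactly {4, 9, 13, 15, 25, 26, 28} — 7 values for 7 variables — and 28 appears only in x_4's list, so x_4 = 28.
Among the 6 still-open variables, 4 fits only x_2 (and all 6 values in {4, 9, 13, 15, 25, 26} must be used), so x_2 = 4.

x_2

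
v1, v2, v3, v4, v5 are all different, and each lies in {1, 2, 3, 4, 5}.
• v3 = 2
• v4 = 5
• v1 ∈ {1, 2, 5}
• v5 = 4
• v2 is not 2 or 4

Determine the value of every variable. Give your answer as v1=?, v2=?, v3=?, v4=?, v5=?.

v3 must be 2 (only option left). So v1 can't be 2.
v4's domain is down to {5}, so v4 = 5. Remove 5 from v1, v2.
That leaves v5 = 4.
v1 must be 1 (only option left). Strike 1 from v2.
That leaves v2 = 3.

v1=1, v2=3, v3=2, v4=5, v5=4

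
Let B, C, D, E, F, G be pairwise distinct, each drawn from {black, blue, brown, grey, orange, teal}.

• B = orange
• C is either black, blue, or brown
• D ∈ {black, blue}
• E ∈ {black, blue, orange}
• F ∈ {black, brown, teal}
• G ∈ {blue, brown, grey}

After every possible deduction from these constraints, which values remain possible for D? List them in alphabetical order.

black, blue

B's domain is down to {orange}, so B = orange. Strike orange from E.
The 5 still-open variables draw from only 5 values {black, blue, brown, grey, teal}, so each is used; only G can be grey, hence G = grey.
The 4 still-open variables together cover exactly {black, blue, brown, teal} — 4 values for 4 variables — and teal appears only in F's list, so F = teal.
Among the 3 still-open variables, brown fits only C (and all 3 values in {black, blue, brown} must be used), so C = brown.
No further eliminations apply; D can still be any of black, blue.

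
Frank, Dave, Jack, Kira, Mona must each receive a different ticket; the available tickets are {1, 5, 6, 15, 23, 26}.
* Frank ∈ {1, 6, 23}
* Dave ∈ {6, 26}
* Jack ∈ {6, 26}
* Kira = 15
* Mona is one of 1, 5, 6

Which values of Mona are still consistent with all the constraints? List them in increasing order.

1, 5

Kira must be 15 (only option left).
Dave and Jack share exactly the 2 values {6, 26}; by pigeonhole those values go to them, so strike 6, 26 from Frank, Mona.
No further eliminations apply; Mona can still be any of 1, 5.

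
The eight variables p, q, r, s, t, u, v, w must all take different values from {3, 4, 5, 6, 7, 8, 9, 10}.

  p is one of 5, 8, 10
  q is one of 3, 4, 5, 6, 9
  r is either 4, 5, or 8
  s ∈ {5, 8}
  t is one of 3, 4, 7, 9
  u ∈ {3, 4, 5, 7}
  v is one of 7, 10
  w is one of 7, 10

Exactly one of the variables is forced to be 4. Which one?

Among the 8 variables, 6 fits only q (and all 8 values in {3, 4, 5, 6, 7, 8, 9, 10} must be used), so q = 6.
The 7 still-open variables together cover exactly {3, 4, 5, 7, 8, 9, 10} — 7 values for 7 variables — and 9 appears only in t's list, so t = 9.
The 6 still-open variables draw from only 6 values {3, 4, 5, 7, 8, 10}, so each is used; only u can be 3, hence u = 3.
Among the 5 still-open variables, 4 fits only r (and all 5 values in {4, 5, 7, 8, 10} must be used), so r = 4.

r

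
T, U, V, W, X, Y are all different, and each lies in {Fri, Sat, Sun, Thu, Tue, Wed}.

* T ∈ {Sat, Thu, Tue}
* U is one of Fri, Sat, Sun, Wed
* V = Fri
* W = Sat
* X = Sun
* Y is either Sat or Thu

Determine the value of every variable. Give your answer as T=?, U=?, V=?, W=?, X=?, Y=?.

V's domain is down to {Fri}, so V = Fri. Strike Fri from U.
That leaves W = Sat. Strike Sat from T, U, Y.
X has just one choice, so X = Sun. Eliminate Sun elsewhere: U.
Y must be Thu (only option left). Strike Thu from T.
T's domain is down to {Tue}, so T = Tue.
That leaves U = Wed.

T=Tue, U=Wed, V=Fri, W=Sat, X=Sun, Y=Thu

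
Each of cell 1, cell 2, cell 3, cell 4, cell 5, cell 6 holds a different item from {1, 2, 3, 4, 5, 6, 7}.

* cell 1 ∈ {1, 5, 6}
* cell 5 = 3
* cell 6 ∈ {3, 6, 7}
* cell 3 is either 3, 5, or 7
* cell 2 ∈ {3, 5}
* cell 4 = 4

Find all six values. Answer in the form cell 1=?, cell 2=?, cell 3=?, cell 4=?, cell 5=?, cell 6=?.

cell 1=1, cell 2=5, cell 3=7, cell 4=4, cell 5=3, cell 6=6

cell 4's domain is down to {4}, so cell 4 = 4.
That leaves cell 5 = 3. So cell 2, cell 3, cell 6 can't be 3.
cell 2 has just one choice, so cell 2 = 5. So cell 1, cell 3 can't be 5.
cell 3 has just one choice, so cell 3 = 7. So cell 6 can't be 7.
cell 6's domain is down to {6}, so cell 6 = 6. Eliminate 6 elsewhere: cell 1.
That leaves cell 1 = 1.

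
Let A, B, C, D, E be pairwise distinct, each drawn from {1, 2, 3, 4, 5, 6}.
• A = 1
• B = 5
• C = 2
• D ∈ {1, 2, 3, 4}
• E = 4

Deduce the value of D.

A's domain is down to {1}, so A = 1. Eliminate 1 elsewhere: D.
That leaves B = 5.
C has just one choice, so C = 2. Strike 2 from D.
E has just one choice, so E = 4. Strike 4 from D.
So D = 3.

3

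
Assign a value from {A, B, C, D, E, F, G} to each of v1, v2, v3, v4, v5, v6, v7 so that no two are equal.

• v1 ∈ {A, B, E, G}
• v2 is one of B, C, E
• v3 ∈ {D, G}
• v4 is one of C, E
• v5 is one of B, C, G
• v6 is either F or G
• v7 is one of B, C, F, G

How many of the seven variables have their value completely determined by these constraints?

2

Among the 7 variables, A fits only v1 (and all 7 values in {A, B, C, D, E, F, G} must be used), so v1 = A.
The 6 still-open variables draw from only 6 values {B, C, D, E, F, G}, so each is used; only v3 can be D, hence v3 = D.
Determined: v1=A, v3=D. The other variables each still have more than one consistent value. That makes 2.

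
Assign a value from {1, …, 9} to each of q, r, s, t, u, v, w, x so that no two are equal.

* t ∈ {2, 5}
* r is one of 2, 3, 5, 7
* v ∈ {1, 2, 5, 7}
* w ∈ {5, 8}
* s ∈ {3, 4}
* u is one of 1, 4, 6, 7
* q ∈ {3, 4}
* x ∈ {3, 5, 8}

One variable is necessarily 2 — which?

Among the 8 variables, 6 fits only u (and all 8 values in {1, 2, 3, 4, 5, 6, 7, 8} must be used), so u = 6.
The 7 still-open variables draw from only 7 values {1, 2, 3, 4, 5, 7, 8}, so each is used; only v can be 1, hence v = 1.
The 6 still-open variables together cover exactly {2, 3, 4, 5, 7, 8} — 6 values for 6 variables — and 7 appears only in r's list, so r = 7.
The 5 still-open variables together cover exactly {2, 3, 4, 5, 8} — 5 values for 5 variables — and 2 appears only in t's list, so t = 2.

t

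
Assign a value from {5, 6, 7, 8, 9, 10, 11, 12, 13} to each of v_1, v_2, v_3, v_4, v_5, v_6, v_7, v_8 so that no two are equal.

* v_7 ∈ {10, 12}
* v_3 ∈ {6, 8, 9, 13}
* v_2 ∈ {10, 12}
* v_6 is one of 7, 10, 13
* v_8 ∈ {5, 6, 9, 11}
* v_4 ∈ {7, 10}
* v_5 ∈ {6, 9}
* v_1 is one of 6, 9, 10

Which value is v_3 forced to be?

8

v_2 and v_7 between them cover only {10, 12} — a naked pair. Remove those values from v_1, v_4, v_6.
v_4 has just one choice, so v_4 = 7. Eliminate 7 elsewhere: v_6.
v_6's domain is down to {13}, so v_6 = 13. Remove 13 from v_3.
The 2 variables v_1 and v_5 are confined to {6, 9}, which locks those values in; drop them from v_3, v_8.
So v_3 = 8.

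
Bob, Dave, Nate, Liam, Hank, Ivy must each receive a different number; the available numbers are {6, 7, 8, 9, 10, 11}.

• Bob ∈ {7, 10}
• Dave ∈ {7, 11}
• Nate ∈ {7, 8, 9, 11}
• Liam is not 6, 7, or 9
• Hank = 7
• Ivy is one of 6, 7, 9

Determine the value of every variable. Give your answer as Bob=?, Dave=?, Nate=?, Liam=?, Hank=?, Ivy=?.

Hank's domain is down to {7}, so Hank = 7. Eliminate 7 elsewhere: Bob, Dave, Nate, Ivy.
Bob's domain is down to {10}, so Bob = 10. Remove 10 from Liam.
Dave's domain is down to {11}, so Dave = 11. Strike 11 from Nate, Liam.
Liam has just one choice, so Liam = 8. Strike 8 from Nate.
Nate must be 9 (only option left). Strike 9 from Ivy.
That leaves Ivy = 6.

Bob=10, Dave=11, Nate=9, Liam=8, Hank=7, Ivy=6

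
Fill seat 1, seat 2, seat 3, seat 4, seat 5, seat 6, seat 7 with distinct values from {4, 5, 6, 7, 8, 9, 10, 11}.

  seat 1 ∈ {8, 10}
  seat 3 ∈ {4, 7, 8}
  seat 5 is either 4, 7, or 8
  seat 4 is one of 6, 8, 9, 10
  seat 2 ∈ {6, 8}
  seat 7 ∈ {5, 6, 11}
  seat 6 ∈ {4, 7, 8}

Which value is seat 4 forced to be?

seat 3, seat 5, seat 6 between them cover only {4, 7, 8} — a naked triple. Remove those values from seat 1, seat 2, seat 4.
seat 1 must be 10 (only option left). Eliminate 10 elsewhere: seat 4.
seat 2 has just one choice, so seat 2 = 6. Strike 6 from seat 4, seat 7.
So seat 4 = 9.

9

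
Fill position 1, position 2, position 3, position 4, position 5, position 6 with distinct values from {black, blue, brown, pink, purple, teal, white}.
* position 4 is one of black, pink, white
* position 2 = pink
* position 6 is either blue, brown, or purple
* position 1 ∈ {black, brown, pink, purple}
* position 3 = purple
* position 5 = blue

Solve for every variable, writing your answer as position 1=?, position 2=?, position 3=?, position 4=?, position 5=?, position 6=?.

position 1=black, position 2=pink, position 3=purple, position 4=white, position 5=blue, position 6=brown

position 2 has just one choice, so position 2 = pink. Remove pink from position 1, position 4.
position 3 has just one choice, so position 3 = purple. Strike purple from position 1, position 6.
That leaves position 5 = blue. So position 6 can't be blue.
position 6 has just one choice, so position 6 = brown. So position 1 can't be brown.
That leaves position 1 = black. Eliminate black elsewhere: position 4.
position 4 must be white (only option left).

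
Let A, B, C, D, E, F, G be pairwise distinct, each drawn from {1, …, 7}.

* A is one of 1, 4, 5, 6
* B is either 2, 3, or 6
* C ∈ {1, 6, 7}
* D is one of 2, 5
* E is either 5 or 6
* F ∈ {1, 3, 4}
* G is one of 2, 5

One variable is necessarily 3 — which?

B

Among the 7 variables, 7 fits only C (and all 7 values in {1, 2, 3, 4, 5, 6, 7} must be used), so C = 7.
D and G between them cover only {2, 5} — a naked pair. Remove those values from A, B, E.
E must be 6 (only option left). Eliminate 6 elsewhere: A, B.
So 3 goes to B.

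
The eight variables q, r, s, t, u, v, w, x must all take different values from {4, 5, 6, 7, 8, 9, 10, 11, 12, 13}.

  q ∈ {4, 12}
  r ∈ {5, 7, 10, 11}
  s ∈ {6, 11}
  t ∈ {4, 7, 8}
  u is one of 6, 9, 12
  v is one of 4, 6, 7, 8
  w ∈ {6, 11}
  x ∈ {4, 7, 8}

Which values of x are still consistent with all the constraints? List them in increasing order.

s and w between them cover only {6, 11} — a naked pair. Remove those values from r, u, v.
The 3 variables t, v, x are confined to {4, 7, 8}, which locks those values in; drop them from q, r.
That leaves q = 12. Strike 12 from u.
u has just one choice, so u = 9.
No further eliminations apply; x can still be any of 4, 7, 8.

4, 7, 8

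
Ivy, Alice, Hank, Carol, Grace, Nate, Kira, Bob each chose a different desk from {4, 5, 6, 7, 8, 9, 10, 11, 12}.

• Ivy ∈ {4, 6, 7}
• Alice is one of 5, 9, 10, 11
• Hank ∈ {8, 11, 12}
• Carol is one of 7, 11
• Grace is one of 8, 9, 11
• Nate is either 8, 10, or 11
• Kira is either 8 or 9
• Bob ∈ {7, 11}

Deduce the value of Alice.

The 2 variables Carol and Bob are confined to {7, 11}, which locks those values in; drop them from Ivy, Alice, Hank, Grace, Nate.
Grace and Kira between them cover only {8, 9} — a naked pair. Remove those values from Alice, Hank, Nate.
Hank must be 12 (only option left).
That leaves Nate = 10. Strike 10 from Alice.
So Alice = 5.

5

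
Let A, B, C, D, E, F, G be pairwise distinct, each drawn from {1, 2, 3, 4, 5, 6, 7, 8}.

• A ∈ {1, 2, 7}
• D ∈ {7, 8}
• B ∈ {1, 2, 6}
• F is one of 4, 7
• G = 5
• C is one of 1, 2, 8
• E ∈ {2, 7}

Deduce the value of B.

G's domain is down to {5}, so G = 5.
Among the 6 still-open variables, 4 fits only F (and all 6 values in {1, 2, 4, 6, 7, 8} must be used), so F = 4.
The 5 still-open variables together cover exactly {1, 2, 6, 7, 8} — 5 values for 5 variables — and 6 appears only in B's list, so B = 6.

6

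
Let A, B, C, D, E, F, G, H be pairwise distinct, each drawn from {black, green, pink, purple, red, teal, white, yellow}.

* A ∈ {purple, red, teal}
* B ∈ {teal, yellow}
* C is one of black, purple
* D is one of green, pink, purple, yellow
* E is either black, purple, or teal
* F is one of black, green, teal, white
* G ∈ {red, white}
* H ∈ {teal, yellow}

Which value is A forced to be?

red

The 8 variables together cover exactly {black, green, pink, purple, red, teal, white, yellow} — 8 values for 8 variables — and pink appears only in D's list, so D = pink.
The 7 still-open variables draw from only 7 values {black, green, purple, red, teal, white, yellow}, so each is used; only F can be green, hence F = green.
The 6 still-open variables draw from only 6 values {black, purple, red, teal, white, yellow}, so each is used; only G can be white, hence G = white.
Among the 5 still-open variables, red fits only A (and all 5 values in {black, purple, red, teal, yellow} must be used), so A = red.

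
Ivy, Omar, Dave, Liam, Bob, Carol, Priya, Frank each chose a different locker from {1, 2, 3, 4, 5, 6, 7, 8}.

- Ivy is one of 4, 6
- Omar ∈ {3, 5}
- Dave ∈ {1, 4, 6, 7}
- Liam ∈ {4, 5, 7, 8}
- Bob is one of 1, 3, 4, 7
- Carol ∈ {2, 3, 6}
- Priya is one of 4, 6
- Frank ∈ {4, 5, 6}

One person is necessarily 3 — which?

The 8 variables together cover exactly {1, 2, 3, 4, 5, 6, 7, 8} — 8 values for 8 variables — and 2 appears only in Carol's list, so Carol = 2.
The 7 still-open variables draw from only 7 values {1, 3, 4, 5, 6, 7, 8}, so each is used; only Liam can be 8, hence Liam = 8.
Ivy and Priya share exactly the 2 values {4, 6}; by pigeonhole those values go to them, so strike 4, 6 from Dave, Bob, Frank.
Frank's domain is down to {5}, so Frank = 5. So Omar can't be 5.
So 3 goes to Omar.

Omar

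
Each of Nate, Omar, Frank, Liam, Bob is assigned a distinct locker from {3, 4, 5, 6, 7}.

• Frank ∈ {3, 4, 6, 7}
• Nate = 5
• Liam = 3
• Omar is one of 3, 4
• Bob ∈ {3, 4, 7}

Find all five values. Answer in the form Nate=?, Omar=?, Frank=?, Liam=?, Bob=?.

Nate's domain is down to {5}, so Nate = 5.
Liam's domain is down to {3}, so Liam = 3. Eliminate 3 elsewhere: Omar, Frank, Bob.
Omar's domain is down to {4}, so Omar = 4. Strike 4 from Frank, Bob.
That leaves Bob = 7. So Frank can't be 7.
Frank has just one choice, so Frank = 6.

Nate=5, Omar=4, Frank=6, Liam=3, Bob=7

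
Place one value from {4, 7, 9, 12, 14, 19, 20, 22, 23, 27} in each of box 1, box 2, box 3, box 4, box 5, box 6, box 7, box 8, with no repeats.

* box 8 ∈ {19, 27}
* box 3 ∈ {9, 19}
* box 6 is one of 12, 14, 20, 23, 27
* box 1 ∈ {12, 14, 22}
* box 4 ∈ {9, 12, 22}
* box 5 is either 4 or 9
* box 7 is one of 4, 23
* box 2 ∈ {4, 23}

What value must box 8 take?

27

box 2 and box 7 share exactly the 2 values {4, 23}; by pigeonhole those values go to them, so strike 4, 23 from box 5, box 6.
box 5 has just one choice, so box 5 = 9. Strike 9 from box 3, box 4.
box 3's domain is down to {19}, so box 3 = 19. Eliminate 19 elsewhere: box 8.
So box 8 = 27.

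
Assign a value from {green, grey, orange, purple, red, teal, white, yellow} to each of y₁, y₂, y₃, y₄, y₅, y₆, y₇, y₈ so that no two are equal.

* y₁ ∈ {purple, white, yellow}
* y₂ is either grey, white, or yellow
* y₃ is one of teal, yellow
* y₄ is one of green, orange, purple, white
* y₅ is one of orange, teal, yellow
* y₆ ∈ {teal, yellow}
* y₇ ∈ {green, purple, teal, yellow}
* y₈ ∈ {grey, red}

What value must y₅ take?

The 8 variables draw from only 8 values {green, grey, orange, purple, red, teal, white, yellow}, so each is used; only y₈ can be red, hence y₈ = red.
The 7 still-open variables together cover exactly {green, grey, orange, purple, teal, white, yellow} — 7 values for 7 variables — and grey appears only in y₂'s list, so y₂ = grey.
y₃ and y₆ share exactly the 2 values {teal, yellow}; by pigeonhole those values go to them, so strike teal, yellow from y₁, y₅, y₇.
So y₅ = orange.

orange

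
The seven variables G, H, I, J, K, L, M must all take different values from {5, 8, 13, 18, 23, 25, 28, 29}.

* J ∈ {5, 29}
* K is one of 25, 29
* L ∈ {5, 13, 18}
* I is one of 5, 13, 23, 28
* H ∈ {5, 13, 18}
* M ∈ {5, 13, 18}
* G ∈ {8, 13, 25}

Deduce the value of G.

H, L, M share exactly the 3 values {5, 13, 18}; by pigeonhole those values go to them, so strike 5, 13, 18 from G, I, J.
That leaves J = 29. Eliminate 29 elsewhere: K.
K's domain is down to {25}, so K = 25. Remove 25 from G.
So G = 8.

8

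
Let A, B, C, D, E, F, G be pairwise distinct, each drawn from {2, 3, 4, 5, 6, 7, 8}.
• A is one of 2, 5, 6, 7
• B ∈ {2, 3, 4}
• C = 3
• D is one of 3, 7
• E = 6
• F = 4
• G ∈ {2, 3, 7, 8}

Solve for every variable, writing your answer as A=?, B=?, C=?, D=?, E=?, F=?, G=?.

A=5, B=2, C=3, D=7, E=6, F=4, G=8

C must be 3 (only option left). Remove 3 from B, D, G.
D has just one choice, so D = 7. Eliminate 7 elsewhere: A, G.
That leaves E = 6. Remove 6 from A.
F's domain is down to {4}, so F = 4. Remove 4 from B.
That leaves B = 2. So A, G can't be 2.
G has just one choice, so G = 8.
A has just one choice, so A = 5.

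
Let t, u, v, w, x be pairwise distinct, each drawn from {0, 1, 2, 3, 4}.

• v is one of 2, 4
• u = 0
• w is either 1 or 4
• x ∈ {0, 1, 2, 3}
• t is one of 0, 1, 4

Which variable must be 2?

v

u has just one choice, so u = 0. So t, x can't be 0.
The 4 still-open variables draw from only 4 values {1, 2, 3, 4}, so each is used; only x can be 3, hence x = 3.
Among the 3 still-open variables, 2 fits only v (and all 3 values in {1, 2, 4} must be used), so v = 2.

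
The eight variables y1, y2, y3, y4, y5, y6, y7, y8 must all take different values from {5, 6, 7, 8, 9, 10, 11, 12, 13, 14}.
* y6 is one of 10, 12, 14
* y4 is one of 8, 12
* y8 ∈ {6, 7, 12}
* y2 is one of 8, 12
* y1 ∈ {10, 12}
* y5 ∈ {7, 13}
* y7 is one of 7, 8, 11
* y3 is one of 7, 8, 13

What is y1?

10

The 8 variables together cover exactly {6, 7, 8, 10, 11, 12, 13, 14} — 8 values for 8 variables — and 6 appears only in y8's list, so y8 = 6.
Among the 7 still-open variables, 11 fits only y7 (and all 7 values in {7, 8, 10, 11, 12, 13, 14} must be used), so y7 = 11.
Among the 6 still-open variables, 14 fits only y6 (and all 6 values in {7, 8, 10, 12, 13, 14} must be used), so y6 = 14.
Among the 5 still-open variables, 10 fits only y1 (and all 5 values in {7, 8, 10, 12, 13} must be used), so y1 = 10.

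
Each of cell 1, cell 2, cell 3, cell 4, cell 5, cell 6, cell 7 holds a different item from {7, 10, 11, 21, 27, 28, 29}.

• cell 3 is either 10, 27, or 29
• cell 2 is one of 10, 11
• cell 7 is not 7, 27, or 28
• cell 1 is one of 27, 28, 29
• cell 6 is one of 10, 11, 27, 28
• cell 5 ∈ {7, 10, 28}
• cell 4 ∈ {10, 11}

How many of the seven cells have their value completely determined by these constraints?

Among the 7 variables, 7 fits only cell 5 (and all 7 values in {7, 10, 11, 21, 27, 28, 29} must be used), so cell 5 = 7.
The 6 still-open variables together cover exactly {10, 11, 21, 27, 28, 29} — 6 values for 6 variables — and 21 appears only in cell 7's list, so cell 7 = 21.
The 2 variables cell 2 and cell 4 are confined to {10, 11}, which locks those values in; drop them from cell 3, cell 6.
Determined: cell 5=7, cell 7=21. The other cells each still have more than one consistent value. That makes 2.

2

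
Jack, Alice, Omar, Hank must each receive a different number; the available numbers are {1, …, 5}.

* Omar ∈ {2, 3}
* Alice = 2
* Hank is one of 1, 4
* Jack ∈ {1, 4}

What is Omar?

3

Alice has just one choice, so Alice = 2. So Omar can't be 2.
So Omar = 3.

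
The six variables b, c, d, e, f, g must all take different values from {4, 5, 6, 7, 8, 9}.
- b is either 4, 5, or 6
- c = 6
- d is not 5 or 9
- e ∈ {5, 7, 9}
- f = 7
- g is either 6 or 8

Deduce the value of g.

c has just one choice, so c = 6. Remove 6 from b, d, g.
So g = 8.

8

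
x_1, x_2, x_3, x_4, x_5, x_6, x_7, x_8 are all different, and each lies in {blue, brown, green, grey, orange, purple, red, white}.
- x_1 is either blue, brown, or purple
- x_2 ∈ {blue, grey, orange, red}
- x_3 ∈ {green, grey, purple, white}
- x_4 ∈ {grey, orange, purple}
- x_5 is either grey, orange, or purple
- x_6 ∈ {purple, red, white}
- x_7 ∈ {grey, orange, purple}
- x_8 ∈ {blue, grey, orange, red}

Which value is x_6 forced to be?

white

The 8 variables together cover exactly {blue, brown, green, grey, orange, purple, red, white} — 8 values for 8 variables — and brown appears only in x_1's list, so x_1 = brown.
The 7 still-open variables together cover exactly {blue, green, grey, orange, purple, red, white} — 7 values for 7 variables — and green appears only in x_3's list, so x_3 = green.
The 6 still-open variables together cover exactly {blue, grey, orange, purple, red, white} — 6 values for 6 variables — and white appears only in x_6's list, so x_6 = white.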